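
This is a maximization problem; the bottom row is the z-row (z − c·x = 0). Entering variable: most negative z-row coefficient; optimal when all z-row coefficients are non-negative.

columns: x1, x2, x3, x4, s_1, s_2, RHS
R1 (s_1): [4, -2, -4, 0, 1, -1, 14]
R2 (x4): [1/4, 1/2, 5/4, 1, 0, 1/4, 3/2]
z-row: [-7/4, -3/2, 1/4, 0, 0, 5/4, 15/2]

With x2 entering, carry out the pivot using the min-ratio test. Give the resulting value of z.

12

Ratio test on column x2 — row 1: entry -2 ≤ 0; row 2: (3/2)/(1/2) = 3. Minimum is 3 at row 2 (x4 leaves); pivot element 1/2.
Pivot on row 2; the z-row RHS becomes 15/2 − (-3/2)·3 = 12.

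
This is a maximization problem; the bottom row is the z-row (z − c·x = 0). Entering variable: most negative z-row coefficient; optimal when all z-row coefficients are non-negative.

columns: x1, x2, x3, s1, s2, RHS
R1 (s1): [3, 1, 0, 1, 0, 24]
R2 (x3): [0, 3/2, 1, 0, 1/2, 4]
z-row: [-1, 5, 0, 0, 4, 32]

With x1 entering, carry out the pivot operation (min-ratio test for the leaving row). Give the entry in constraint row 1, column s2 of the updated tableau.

Ratio test on column x1 — row 1: 24/3 = 8; row 2: entry 0 ≤ 0. Minimum is 8 at row 1 (s1 leaves); pivot element 3.
Divide row 1 by 3; eliminate column x1 from the other rows.
In the new row 1, the s2 entry is the old entry divided by the pivot: 0/3 = 0.

0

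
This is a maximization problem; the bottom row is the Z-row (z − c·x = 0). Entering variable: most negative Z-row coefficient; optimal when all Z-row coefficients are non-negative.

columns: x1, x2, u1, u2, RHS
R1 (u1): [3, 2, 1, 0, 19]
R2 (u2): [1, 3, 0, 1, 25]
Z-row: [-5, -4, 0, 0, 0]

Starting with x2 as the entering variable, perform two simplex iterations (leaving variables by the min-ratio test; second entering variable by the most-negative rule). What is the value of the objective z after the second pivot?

Ratio test on column x2 — row 1: 19/2 = 19/2; row 2: 25/3 = 25/3. Minimum is 25/3 at row 2 (u2 leaves); pivot element 3.
Pivot on row 2; the Z-row RHS becomes 0 − (-4)·(25/3) = 100/3.
Next entering variable (most negative Z-row entry -11/3): x1.
Ratio test on column x1 — row 1: (7/3)/(7/3) = 1; row 2: (25/3)/(1/3) = 25. Minimum is 1 at row 1 (u1 leaves); pivot element 7/3.
After the second pivot the Z-row RHS is 100/3 − (-11/3)·1 = 37.

37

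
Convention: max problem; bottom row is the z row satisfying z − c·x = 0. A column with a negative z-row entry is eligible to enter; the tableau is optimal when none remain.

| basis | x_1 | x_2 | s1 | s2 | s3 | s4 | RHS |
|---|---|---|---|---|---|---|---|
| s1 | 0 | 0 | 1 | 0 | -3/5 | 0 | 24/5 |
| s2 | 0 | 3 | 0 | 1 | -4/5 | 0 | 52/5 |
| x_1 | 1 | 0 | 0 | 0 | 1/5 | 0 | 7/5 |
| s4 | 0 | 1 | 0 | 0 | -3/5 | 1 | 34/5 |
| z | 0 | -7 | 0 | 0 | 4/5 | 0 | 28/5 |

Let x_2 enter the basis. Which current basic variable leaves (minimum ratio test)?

Column x_2 entries and ratios — s1: 0 ≤ 0, skip; s2: (52/5)/3 = 52/15; x_1: 0 ≤ 0, skip; s4: (34/5)/1 = 34/5.
Smallest ratio is 52/15 in the row of s2, so s2 leaves.

s2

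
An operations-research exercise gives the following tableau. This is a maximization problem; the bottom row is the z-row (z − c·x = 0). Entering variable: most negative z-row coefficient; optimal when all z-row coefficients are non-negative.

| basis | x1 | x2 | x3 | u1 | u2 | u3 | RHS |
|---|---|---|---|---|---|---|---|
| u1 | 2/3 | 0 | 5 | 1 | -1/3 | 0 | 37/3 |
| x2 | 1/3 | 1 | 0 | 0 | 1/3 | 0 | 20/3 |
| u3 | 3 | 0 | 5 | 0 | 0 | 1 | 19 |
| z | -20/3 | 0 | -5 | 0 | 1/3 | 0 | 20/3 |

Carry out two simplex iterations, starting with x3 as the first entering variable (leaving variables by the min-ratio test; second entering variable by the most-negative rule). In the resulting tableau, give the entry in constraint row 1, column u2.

Ratio test on column x3 — row 1: (37/3)/5 = 37/15; row 2: entry 0 ≤ 0; row 3: 19/5 = 19/5. Minimum is 37/15 at row 1 (u1 leaves); pivot element 5.
Divide row 1 by 5; eliminate column x3 from the other rows.
Second iteration: most negative z-row entry is -6 in column x1, so x1 enters.
Ratio test on column x1 — row 1: (37/15)/(2/15) = 37/2; row 2: (20/3)/(1/3) = 20; row 3: (20/3)/(7/3) = 20/7. Minimum is 20/7 at row 3 (u3 leaves); pivot element 7/3.
Divide row 3 by 7/3; eliminate column x1 from the other rows.
After both pivots, the entry at constraint row 1, column u2 is -3/35.

-3/35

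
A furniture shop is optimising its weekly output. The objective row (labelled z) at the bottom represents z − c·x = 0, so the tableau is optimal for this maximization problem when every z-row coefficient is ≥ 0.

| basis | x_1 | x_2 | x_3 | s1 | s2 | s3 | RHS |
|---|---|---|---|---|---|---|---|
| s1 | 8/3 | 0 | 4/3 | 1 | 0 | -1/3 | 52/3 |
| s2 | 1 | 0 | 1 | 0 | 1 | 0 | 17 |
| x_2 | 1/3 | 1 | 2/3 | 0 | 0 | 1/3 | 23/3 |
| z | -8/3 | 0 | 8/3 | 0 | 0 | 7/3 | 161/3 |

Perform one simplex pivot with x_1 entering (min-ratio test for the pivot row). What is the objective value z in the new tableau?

71

Ratio test on column x_1 — row 1: (52/3)/(8/3) = 13/2; row 2: 17/1 = 17; row 3: (23/3)/(1/3) = 23. Minimum is 13/2 at row 1 (s1 leaves); pivot element 8/3.
Pivot on row 1; the z-row RHS becomes 161/3 − (-8/3)·(13/2) = 71.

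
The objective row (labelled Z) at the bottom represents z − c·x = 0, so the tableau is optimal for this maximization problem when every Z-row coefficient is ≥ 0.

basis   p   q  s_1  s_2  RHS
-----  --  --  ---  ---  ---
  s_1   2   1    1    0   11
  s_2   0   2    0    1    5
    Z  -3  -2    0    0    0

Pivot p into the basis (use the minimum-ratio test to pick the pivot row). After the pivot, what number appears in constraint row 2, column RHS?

Ratio test on column p — row 1: 11/2 = 11/2; row 2: entry 0 ≤ 0. Minimum is 11/2 at row 1 (s_1 leaves); pivot element 2.
Divide row 1 by 2; eliminate column p from the other rows.
Row 2 update in column RHS: 5 − 0·(11/2) = 5.

5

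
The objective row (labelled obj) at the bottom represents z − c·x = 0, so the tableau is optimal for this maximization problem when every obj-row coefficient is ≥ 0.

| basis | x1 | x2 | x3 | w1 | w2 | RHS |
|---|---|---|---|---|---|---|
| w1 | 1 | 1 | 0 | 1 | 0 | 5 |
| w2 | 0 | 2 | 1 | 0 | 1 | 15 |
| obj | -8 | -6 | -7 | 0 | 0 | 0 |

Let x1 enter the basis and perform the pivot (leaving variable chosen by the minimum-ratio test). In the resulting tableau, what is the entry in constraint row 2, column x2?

2

Ratio test on column x1 — row 1: 5/1 = 5; row 2: entry 0 ≤ 0. Minimum is 5 at row 1 (w1 leaves); pivot element 1.
Divide row 1 by 1; eliminate column x1 from the other rows.
Row 2 update in column x2: 2 − 0·1 = 2.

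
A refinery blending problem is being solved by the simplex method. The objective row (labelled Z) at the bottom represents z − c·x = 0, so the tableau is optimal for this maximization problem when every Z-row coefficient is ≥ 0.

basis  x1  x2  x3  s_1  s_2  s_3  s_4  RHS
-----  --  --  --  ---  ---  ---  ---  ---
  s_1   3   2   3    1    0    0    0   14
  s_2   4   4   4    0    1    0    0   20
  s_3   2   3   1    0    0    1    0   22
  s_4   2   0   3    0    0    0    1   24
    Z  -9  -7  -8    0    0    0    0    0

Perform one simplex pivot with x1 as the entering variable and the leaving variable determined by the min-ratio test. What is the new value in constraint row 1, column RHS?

14/3

Ratio test on column x1 — row 1: 14/3 = 14/3; row 2: 20/4 = 5; row 3: 22/2 = 11; row 4: 24/2 = 12. Minimum is 14/3 at row 1 (s_1 leaves); pivot element 3.
Divide row 1 by 3; eliminate column x1 from the other rows.
In the new row 1, the RHS entry is the old entry divided by the pivot: 14/3 = 14/3.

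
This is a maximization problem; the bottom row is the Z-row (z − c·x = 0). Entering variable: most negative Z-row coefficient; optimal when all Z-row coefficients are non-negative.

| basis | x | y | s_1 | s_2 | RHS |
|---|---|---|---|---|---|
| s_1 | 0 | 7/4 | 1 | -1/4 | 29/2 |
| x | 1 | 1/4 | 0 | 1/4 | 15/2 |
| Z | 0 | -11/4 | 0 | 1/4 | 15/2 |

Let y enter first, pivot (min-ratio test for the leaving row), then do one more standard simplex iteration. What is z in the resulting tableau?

Ratio test on column y — row 1: (29/2)/(7/4) = 58/7; row 2: (15/2)/(1/4) = 30. Minimum is 58/7 at row 1 (s_1 leaves); pivot element 7/4.
Pivot on row 1; the Z-row RHS becomes 15/2 − (-11/4)·(58/7) = 212/7.
Next entering variable (most negative Z-row entry -1/7): s_2.
Ratio test on column s_2 — row 1: entry -1/7 ≤ 0; row 2: (38/7)/(2/7) = 19. Minimum is 19 at row 2 (x leaves); pivot element 2/7.
After the second pivot the Z-row RHS is 212/7 − (-1/7)·19 = 33.

33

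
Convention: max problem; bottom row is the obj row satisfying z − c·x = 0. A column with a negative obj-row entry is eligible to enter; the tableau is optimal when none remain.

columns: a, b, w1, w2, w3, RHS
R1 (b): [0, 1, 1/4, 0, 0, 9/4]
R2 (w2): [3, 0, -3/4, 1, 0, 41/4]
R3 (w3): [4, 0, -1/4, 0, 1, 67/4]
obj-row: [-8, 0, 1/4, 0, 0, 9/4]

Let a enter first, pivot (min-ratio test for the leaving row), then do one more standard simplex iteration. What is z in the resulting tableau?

331/9

Ratio test on column a — row 1: entry 0 ≤ 0; row 2: (41/4)/3 = 41/12; row 3: (67/4)/4 = 67/16. Minimum is 41/12 at row 2 (w2 leaves); pivot element 3.
Pivot on row 2; the obj-row RHS becomes 9/4 − (-8)·(41/12) = 355/12.
Next entering variable (most negative obj-row entry -7/4): w1.
Ratio test on column w1 — row 1: (9/4)/(1/4) = 9; row 2: entry -1/4 ≤ 0; row 3: (37/12)/(3/4) = 37/9. Minimum is 37/9 at row 3 (w3 leaves); pivot element 3/4.
After the second pivot the obj-row RHS is 355/12 − (-7/4)·(37/9) = 331/9.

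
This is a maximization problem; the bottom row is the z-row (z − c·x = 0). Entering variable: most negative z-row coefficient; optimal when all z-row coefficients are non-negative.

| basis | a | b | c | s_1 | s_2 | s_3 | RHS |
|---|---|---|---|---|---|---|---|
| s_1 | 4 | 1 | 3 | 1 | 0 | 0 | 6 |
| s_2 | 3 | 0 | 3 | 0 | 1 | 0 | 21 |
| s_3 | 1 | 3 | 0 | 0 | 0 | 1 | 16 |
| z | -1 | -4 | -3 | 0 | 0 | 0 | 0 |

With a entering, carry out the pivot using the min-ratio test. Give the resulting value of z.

3/2

Ratio test on column a — row 1: 6/4 = 3/2; row 2: 21/3 = 7; row 3: 16/1 = 16. Minimum is 3/2 at row 1 (s_1 leaves); pivot element 4.
Pivot on row 1; the z-row RHS becomes 0 − (-1)·(3/2) = 3/2.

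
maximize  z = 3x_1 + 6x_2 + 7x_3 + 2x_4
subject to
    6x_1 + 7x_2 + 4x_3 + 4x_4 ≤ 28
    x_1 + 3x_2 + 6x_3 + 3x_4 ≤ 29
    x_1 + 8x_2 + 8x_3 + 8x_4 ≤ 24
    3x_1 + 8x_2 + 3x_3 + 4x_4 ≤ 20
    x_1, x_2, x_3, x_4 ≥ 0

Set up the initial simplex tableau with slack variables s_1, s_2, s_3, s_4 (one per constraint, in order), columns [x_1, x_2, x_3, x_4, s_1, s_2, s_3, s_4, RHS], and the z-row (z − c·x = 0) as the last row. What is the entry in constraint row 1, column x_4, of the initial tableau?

4

Constraint 1 has coefficient 4 on x_4.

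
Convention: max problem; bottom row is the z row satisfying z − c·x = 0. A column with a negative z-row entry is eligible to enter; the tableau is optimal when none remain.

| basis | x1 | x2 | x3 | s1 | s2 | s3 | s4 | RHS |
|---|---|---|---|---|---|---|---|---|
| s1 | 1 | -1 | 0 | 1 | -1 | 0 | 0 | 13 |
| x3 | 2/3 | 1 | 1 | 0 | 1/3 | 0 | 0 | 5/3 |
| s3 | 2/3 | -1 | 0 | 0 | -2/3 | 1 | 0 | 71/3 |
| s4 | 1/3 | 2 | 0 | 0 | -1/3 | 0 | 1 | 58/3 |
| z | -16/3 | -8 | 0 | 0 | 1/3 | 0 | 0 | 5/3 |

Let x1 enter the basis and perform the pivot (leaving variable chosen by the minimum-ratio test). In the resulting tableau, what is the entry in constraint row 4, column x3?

Ratio test on column x1 — row 1: 13/1 = 13; row 2: (5/3)/(2/3) = 5/2; row 3: (71/3)/(2/3) = 71/2; row 4: (58/3)/(1/3) = 58. Minimum is 5/2 at row 2 (x3 leaves); pivot element 2/3.
Divide row 2 by 2/3; eliminate column x1 from the other rows.
Row 4 update in column x3: 0 − (1/3)·(3/2) = -1/2.

-1/2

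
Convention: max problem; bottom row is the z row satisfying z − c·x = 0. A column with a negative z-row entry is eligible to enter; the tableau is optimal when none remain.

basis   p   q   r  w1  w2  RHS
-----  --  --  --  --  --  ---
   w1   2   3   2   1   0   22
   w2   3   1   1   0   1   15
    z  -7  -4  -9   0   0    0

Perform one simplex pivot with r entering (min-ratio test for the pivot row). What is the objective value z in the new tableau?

Ratio test on column r — row 1: 22/2 = 11; row 2: 15/1 = 15. Minimum is 11 at row 1 (w1 leaves); pivot element 2.
Pivot on row 1; the z-row RHS becomes 0 − (-9)·11 = 99.

99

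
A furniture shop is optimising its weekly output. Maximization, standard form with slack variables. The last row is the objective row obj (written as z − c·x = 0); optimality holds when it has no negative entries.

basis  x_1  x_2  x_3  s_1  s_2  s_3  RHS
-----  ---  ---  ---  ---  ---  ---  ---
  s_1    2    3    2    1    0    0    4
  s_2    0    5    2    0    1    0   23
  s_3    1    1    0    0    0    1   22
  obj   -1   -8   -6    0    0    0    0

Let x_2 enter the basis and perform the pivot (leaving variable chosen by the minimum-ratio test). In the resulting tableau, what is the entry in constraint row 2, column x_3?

Ratio test on column x_2 — row 1: 4/3 = 4/3; row 2: 23/5 = 23/5; row 3: 22/1 = 22. Minimum is 4/3 at row 1 (s_1 leaves); pivot element 3.
Divide row 1 by 3; eliminate column x_2 from the other rows.
Row 2 update in column x_3: 2 − 5·(2/3) = -4/3.

-4/3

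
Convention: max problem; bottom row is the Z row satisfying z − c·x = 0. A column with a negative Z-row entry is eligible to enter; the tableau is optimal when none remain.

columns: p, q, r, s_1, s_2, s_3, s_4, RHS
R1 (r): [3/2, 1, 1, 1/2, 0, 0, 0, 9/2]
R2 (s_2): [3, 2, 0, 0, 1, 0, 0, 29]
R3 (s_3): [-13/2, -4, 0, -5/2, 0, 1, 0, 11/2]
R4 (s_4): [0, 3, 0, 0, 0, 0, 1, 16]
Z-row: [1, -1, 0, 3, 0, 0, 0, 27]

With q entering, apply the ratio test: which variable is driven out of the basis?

r

Column q entries and ratios — r: (9/2)/1 = 9/2; s_2: 29/2 = 29/2; s_3: -4 ≤ 0, skip; s_4: 16/3 = 16/3.
Smallest ratio is 9/2 in the row of r, so r leaves.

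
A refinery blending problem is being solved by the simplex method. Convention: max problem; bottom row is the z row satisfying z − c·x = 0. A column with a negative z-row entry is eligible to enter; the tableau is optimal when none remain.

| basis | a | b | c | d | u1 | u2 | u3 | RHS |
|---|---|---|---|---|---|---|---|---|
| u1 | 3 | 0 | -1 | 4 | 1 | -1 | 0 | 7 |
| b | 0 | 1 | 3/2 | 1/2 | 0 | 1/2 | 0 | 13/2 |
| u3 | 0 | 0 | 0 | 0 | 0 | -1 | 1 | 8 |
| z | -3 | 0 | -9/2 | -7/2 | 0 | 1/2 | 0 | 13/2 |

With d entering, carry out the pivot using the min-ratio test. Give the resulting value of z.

101/8

Ratio test on column d — row 1: 7/4 = 7/4; row 2: (13/2)/(1/2) = 13; row 3: entry 0 ≤ 0. Minimum is 7/4 at row 1 (u1 leaves); pivot element 4.
Pivot on row 1; the z-row RHS becomes 13/2 − (-7/2)·(7/4) = 101/8.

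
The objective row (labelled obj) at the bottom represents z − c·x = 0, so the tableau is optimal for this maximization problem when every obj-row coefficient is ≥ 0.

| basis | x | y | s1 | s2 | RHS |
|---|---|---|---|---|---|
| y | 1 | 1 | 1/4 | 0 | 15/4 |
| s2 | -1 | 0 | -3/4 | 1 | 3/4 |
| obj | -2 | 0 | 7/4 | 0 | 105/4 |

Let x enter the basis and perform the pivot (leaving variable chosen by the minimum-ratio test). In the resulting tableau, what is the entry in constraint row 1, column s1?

1/4

Ratio test on column x — row 1: (15/4)/1 = 15/4; row 2: entry -1 ≤ 0. Minimum is 15/4 at row 1 (y leaves); pivot element 1.
Divide row 1 by 1; eliminate column x from the other rows.
In the new row 1, the s1 entry is the old entry divided by the pivot: (1/4)/1 = 1/4.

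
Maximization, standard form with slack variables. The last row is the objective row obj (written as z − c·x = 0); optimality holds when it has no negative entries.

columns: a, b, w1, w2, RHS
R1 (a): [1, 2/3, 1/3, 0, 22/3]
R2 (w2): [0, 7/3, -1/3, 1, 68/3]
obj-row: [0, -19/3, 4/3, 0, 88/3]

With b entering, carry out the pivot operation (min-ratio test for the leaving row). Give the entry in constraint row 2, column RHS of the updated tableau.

Ratio test on column b — row 1: (22/3)/(2/3) = 11; row 2: (68/3)/(7/3) = 68/7. Minimum is 68/7 at row 2 (w2 leaves); pivot element 7/3.
Divide row 2 by 7/3; eliminate column b from the other rows.
In the new row 2, the RHS entry is the old entry divided by the pivot: (68/3)/(7/3) = 68/7.

68/7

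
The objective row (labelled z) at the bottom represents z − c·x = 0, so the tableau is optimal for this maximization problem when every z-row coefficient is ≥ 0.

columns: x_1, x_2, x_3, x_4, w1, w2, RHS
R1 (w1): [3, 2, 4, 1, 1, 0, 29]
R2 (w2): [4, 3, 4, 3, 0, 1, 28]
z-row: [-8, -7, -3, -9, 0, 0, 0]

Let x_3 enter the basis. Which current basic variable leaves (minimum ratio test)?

w2

Column x_3 entries and ratios — w1: 29/4 = 29/4; w2: 28/4 = 7.
Smallest ratio is 7 in the row of w2, so w2 leaves.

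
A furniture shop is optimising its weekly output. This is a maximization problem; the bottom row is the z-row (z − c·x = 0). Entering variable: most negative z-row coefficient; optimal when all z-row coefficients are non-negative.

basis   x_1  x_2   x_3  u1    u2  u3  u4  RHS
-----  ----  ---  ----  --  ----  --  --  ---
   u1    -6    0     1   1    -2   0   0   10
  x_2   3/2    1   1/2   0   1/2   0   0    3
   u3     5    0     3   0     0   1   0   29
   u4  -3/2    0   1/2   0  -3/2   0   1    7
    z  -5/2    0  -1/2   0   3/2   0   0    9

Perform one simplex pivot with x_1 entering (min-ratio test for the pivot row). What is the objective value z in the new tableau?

14

Ratio test on column x_1 — row 1: entry -6 ≤ 0; row 2: 3/(3/2) = 2; row 3: 29/5 = 29/5; row 4: entry -3/2 ≤ 0. Minimum is 2 at row 2 (x_2 leaves); pivot element 3/2.
Pivot on row 2; the z-row RHS becomes 9 − (-5/2)·2 = 14.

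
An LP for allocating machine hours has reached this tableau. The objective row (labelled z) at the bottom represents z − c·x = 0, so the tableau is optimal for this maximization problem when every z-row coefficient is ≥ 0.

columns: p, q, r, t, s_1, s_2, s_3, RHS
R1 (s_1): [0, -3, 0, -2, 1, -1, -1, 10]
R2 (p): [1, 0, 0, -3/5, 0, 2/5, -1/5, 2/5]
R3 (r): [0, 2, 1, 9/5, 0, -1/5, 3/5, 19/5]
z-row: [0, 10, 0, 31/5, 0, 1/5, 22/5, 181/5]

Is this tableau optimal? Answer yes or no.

Every z-row coefficient is ≥ 0, so the tableau is optimal.

yes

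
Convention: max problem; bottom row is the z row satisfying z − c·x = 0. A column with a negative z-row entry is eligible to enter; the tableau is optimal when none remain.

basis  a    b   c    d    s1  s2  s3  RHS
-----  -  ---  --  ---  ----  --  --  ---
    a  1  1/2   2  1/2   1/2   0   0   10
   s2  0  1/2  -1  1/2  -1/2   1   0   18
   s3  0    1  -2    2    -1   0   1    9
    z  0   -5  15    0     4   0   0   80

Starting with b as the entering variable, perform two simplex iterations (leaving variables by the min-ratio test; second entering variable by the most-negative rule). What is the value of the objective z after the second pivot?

261/2

Ratio test on column b — row 1: 10/(1/2) = 20; row 2: 18/(1/2) = 36; row 3: 9/1 = 9. Minimum is 9 at row 3 (s3 leaves); pivot element 1.
Pivot on row 3; the z-row RHS becomes 80 − (-5)·9 = 125.
Next entering variable (most negative z-row entry -1): s1.
Ratio test on column s1 — row 1: (11/2)/1 = 11/2; row 2: entry 0 ≤ 0; row 3: entry -1 ≤ 0. Minimum is 11/2 at row 1 (a leaves); pivot element 1.
After the second pivot the z-row RHS is 125 − (-1)·(11/2) = 261/2.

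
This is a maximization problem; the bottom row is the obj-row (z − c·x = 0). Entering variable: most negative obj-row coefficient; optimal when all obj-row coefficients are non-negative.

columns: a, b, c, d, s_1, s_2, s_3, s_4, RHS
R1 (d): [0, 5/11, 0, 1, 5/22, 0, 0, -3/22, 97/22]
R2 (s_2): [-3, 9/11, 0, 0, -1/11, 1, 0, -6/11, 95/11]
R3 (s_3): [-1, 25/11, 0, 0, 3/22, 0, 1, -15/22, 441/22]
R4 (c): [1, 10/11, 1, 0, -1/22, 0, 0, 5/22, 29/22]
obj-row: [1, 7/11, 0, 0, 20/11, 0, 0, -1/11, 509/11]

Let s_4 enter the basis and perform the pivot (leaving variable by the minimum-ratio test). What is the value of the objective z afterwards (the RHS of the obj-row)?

Ratio test on column s_4 — row 1: entry -3/22 ≤ 0; row 2: entry -6/11 ≤ 0; row 3: entry -15/22 ≤ 0; row 4: (29/22)/(5/22) = 29/5. Minimum is 29/5 at row 4 (c leaves); pivot element 5/22.
Pivot on row 4; the obj-row RHS becomes 509/11 − (-1/11)·(29/5) = 234/5.

234/5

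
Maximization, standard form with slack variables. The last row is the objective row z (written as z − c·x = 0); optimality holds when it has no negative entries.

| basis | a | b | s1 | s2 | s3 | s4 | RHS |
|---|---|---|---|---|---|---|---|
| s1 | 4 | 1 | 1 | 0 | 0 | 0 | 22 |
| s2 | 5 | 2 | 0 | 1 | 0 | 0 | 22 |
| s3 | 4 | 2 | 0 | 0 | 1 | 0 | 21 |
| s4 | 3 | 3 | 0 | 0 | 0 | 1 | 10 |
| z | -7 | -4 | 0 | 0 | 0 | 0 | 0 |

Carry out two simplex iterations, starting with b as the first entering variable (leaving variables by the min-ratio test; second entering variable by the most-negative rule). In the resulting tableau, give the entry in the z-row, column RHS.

70/3

Ratio test on column b — row 1: 22/1 = 22; row 2: 22/2 = 11; row 3: 21/2 = 21/2; row 4: 10/3 = 10/3. Minimum is 10/3 at row 4 (s4 leaves); pivot element 3.
Divide row 4 by 3; eliminate column b from the other rows.
Second iteration: most negative z-row entry is -3 in column a, so a enters.
Ratio test on column a — row 1: (56/3)/3 = 56/9; row 2: (46/3)/3 = 46/9; row 3: (43/3)/2 = 43/6; row 4: (10/3)/1 = 10/3. Minimum is 10/3 at row 4 (b leaves); pivot element 1.
Divide row 4 by 1; eliminate column a from the other rows.
After both pivots, the entry at the z-row, column RHS is 70/3.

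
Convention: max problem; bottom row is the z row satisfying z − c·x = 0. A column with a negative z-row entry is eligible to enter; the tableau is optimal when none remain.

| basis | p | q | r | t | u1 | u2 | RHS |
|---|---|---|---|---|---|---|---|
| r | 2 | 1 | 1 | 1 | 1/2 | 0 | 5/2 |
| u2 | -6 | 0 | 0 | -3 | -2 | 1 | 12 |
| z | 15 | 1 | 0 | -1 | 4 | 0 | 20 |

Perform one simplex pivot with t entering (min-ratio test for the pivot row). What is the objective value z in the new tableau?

45/2

Ratio test on column t — row 1: (5/2)/1 = 5/2; row 2: entry -3 ≤ 0. Minimum is 5/2 at row 1 (r leaves); pivot element 1.
Pivot on row 1; the z-row RHS becomes 20 − (-1)·(5/2) = 45/2.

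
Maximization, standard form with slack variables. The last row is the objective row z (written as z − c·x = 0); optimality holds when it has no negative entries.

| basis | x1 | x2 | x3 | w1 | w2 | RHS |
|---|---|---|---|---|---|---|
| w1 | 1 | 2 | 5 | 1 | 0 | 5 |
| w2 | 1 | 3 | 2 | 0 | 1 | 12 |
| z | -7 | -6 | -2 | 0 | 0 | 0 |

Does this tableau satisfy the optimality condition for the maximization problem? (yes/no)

no

The z-row has a negative entry -7 in column x1, so it is not optimal.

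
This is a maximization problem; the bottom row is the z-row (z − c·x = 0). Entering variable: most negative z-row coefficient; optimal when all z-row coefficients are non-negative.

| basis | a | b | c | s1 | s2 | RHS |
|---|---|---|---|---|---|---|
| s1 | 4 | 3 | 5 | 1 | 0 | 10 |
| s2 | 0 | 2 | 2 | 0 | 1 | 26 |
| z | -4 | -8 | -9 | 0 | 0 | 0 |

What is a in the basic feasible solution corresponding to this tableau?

0

a is not in the basis, so in the current basic feasible solution a = 0.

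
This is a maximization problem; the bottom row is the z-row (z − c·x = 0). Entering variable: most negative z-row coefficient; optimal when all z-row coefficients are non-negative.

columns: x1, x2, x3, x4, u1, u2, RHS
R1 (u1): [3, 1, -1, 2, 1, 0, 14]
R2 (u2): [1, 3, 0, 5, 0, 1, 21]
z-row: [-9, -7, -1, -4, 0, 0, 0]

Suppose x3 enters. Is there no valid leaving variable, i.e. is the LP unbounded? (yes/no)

yes

Every constraint-row entry in column x3 is ≤ 0, so increasing x3 is unbounded.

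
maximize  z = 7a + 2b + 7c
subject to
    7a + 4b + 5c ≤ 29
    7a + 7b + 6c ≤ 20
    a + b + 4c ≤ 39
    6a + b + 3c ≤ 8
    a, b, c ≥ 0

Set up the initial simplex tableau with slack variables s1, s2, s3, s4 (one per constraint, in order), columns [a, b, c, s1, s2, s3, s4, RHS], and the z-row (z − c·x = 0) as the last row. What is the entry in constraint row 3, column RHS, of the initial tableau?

The RHS of constraint 3 is b_3 = 39.

39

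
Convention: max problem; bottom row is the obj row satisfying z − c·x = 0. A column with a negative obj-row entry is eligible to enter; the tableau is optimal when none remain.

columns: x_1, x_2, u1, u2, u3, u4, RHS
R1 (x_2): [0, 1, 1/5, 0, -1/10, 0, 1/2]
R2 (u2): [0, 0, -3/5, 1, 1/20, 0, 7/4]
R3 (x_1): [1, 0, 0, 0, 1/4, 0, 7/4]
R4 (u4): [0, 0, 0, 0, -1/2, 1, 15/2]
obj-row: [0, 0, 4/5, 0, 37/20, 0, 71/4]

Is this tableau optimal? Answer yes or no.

yes

Every obj-row coefficient is ≥ 0, so the tableau is optimal.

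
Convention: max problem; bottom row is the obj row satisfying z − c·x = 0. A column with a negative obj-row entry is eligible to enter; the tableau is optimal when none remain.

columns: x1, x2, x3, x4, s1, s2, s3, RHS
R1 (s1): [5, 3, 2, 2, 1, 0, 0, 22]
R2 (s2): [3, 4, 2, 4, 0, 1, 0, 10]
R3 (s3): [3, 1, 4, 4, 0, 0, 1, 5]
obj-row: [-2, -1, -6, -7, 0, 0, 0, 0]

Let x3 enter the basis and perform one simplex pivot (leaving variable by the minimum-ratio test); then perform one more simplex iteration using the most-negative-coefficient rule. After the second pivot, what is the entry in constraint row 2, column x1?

0

Ratio test on column x3 — row 1: 22/2 = 11; row 2: 10/2 = 5; row 3: 5/4 = 5/4. Minimum is 5/4 at row 3 (s3 leaves); pivot element 4.
Divide row 3 by 4; eliminate column x3 from the other rows.
Second iteration: most negative obj-row entry is -1 in column x4, so x4 enters.
Ratio test on column x4 — row 1: entry 0 ≤ 0; row 2: (15/2)/2 = 15/4; row 3: (5/4)/1 = 5/4. Minimum is 5/4 at row 3 (x3 leaves); pivot element 1.
Divide row 3 by 1; eliminate column x4 from the other rows.
After both pivots, the entry at constraint row 2, column x1 is 0.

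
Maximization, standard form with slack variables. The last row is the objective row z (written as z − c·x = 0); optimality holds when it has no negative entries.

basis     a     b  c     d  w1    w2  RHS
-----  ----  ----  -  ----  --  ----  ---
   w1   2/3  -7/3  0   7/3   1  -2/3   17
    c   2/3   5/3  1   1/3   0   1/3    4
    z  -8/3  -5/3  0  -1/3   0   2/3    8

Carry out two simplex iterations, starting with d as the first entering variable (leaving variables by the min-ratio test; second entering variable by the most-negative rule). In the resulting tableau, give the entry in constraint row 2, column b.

7/2

Ratio test on column d — row 1: 17/(7/3) = 51/7; row 2: 4/(1/3) = 12. Minimum is 51/7 at row 1 (w1 leaves); pivot element 7/3.
Divide row 1 by 7/3; eliminate column d from the other rows.
Second iteration: most negative z-row entry is -18/7 in column a, so a enters.
Ratio test on column a — row 1: (51/7)/(2/7) = 51/2; row 2: (11/7)/(4/7) = 11/4. Minimum is 11/4 at row 2 (c leaves); pivot element 4/7.
Divide row 2 by 4/7; eliminate column a from the other rows.
After both pivots, the entry at constraint row 2, column b is 7/2.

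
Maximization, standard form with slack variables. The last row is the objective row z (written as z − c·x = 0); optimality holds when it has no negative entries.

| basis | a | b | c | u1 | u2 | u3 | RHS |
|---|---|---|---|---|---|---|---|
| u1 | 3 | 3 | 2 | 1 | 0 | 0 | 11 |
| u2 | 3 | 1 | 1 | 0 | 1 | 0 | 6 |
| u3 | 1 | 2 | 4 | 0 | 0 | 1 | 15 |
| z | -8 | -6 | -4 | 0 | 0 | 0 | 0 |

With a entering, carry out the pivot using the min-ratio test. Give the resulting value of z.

16

Ratio test on column a — row 1: 11/3 = 11/3; row 2: 6/3 = 2; row 3: 15/1 = 15. Minimum is 2 at row 2 (u2 leaves); pivot element 3.
Pivot on row 2; the z-row RHS becomes 0 − (-8)·2 = 16.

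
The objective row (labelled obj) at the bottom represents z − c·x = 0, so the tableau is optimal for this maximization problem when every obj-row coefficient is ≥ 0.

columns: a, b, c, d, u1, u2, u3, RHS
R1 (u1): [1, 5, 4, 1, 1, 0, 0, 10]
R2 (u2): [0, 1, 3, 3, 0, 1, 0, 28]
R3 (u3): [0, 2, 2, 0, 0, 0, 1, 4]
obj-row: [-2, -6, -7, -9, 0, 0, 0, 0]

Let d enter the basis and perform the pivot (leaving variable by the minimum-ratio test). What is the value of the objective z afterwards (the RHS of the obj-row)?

Ratio test on column d — row 1: 10/1 = 10; row 2: 28/3 = 28/3; row 3: entry 0 ≤ 0. Minimum is 28/3 at row 2 (u2 leaves); pivot element 3.
Pivot on row 2; the obj-row RHS becomes 0 − (-9)·(28/3) = 84.

84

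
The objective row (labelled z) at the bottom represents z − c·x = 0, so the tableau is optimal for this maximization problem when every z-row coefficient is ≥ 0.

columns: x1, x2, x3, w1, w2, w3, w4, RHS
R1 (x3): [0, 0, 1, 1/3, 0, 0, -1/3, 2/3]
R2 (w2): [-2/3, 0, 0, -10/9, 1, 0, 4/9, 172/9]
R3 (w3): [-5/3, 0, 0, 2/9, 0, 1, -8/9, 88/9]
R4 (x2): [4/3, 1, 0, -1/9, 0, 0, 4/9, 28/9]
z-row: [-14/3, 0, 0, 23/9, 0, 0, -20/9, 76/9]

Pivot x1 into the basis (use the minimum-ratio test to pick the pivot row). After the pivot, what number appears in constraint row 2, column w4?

2/3

Ratio test on column x1 — row 1: entry 0 ≤ 0; row 2: entry -2/3 ≤ 0; row 3: entry -5/3 ≤ 0; row 4: (28/9)/(4/3) = 7/3. Minimum is 7/3 at row 4 (x2 leaves); pivot element 4/3.
Divide row 4 by 4/3; eliminate column x1 from the other rows.
Row 2 update in column w4: 4/9 − (-2/3)·(1/3) = 2/3.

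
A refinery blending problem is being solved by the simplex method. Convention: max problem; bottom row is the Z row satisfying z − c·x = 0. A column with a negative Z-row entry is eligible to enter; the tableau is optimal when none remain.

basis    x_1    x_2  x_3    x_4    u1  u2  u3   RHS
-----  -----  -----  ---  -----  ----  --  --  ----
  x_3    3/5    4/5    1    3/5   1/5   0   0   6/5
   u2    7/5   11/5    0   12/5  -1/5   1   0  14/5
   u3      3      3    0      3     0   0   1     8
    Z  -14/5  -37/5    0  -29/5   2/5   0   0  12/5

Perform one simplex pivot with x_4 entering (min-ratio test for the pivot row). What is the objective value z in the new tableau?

55/6

Ratio test on column x_4 — row 1: (6/5)/(3/5) = 2; row 2: (14/5)/(12/5) = 7/6; row 3: 8/3 = 8/3. Minimum is 7/6 at row 2 (u2 leaves); pivot element 12/5.
Pivot on row 2; the Z-row RHS becomes 12/5 − (-29/5)·(7/6) = 55/6.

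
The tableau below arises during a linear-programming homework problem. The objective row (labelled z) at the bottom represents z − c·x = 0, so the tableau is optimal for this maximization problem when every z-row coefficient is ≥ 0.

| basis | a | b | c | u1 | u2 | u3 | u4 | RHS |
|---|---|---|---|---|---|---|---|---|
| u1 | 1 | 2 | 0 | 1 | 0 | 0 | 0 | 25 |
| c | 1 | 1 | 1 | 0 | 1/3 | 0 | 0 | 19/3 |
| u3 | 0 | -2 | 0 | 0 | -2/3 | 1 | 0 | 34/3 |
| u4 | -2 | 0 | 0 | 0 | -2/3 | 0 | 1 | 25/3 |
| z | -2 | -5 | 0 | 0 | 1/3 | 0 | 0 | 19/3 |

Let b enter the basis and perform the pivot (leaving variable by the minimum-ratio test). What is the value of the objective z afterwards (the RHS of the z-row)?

Ratio test on column b — row 1: 25/2 = 25/2; row 2: (19/3)/1 = 19/3; row 3: entry -2 ≤ 0; row 4: entry 0 ≤ 0. Minimum is 19/3 at row 2 (c leaves); pivot element 1.
Pivot on row 2; the z-row RHS becomes 19/3 − (-5)·(19/3) = 38.

38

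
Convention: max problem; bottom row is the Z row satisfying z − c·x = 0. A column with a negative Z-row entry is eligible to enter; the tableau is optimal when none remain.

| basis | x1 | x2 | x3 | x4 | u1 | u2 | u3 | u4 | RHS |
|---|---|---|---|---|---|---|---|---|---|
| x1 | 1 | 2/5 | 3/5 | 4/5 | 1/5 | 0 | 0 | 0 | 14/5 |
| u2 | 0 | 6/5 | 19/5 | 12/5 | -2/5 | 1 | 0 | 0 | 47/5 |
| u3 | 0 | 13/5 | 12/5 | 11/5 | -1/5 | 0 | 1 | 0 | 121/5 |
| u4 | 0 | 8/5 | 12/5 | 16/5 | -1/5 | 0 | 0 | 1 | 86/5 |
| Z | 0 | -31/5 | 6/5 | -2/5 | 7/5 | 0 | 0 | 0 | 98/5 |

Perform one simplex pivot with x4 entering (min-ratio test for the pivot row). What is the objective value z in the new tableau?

21

Ratio test on column x4 — row 1: (14/5)/(4/5) = 7/2; row 2: (47/5)/(12/5) = 47/12; row 3: (121/5)/(11/5) = 11; row 4: (86/5)/(16/5) = 43/8. Minimum is 7/2 at row 1 (x1 leaves); pivot element 4/5.
Pivot on row 1; the Z-row RHS becomes 98/5 − (-2/5)·(7/2) = 21.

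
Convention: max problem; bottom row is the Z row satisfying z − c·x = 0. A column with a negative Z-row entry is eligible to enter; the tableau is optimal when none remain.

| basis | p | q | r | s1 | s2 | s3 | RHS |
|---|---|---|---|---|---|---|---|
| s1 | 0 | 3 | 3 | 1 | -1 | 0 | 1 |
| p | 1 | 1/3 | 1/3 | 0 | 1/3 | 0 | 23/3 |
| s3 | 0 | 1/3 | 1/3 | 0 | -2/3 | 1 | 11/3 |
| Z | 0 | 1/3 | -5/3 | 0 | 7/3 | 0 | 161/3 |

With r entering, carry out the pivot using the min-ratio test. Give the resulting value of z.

488/9

Ratio test on column r — row 1: 1/3 = 1/3; row 2: (23/3)/(1/3) = 23; row 3: (11/3)/(1/3) = 11. Minimum is 1/3 at row 1 (s1 leaves); pivot element 3.
Pivot on row 1; the Z-row RHS becomes 161/3 − (-5/3)·(1/3) = 488/9.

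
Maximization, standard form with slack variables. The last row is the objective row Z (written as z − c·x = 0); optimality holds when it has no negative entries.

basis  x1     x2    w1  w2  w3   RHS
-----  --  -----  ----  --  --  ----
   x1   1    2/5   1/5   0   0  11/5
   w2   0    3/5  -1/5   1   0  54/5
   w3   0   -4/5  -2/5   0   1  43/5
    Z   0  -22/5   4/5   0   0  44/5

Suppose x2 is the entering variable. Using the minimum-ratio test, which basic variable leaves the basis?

x1

Column x2 entries and ratios — x1: (11/5)/(2/5) = 11/2; w2: (54/5)/(3/5) = 18; w3: -4/5 ≤ 0, skip.
Smallest ratio is 11/2 in the row of x1, so x1 leaves.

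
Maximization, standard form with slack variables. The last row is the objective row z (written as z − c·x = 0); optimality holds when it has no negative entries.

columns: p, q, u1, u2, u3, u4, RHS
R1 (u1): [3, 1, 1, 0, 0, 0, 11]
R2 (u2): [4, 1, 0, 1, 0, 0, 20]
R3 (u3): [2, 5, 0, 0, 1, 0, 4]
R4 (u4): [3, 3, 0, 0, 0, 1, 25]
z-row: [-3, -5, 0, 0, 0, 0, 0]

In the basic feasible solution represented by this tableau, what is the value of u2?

20

u2 is basic (row 2); its value is the RHS of that row, 20.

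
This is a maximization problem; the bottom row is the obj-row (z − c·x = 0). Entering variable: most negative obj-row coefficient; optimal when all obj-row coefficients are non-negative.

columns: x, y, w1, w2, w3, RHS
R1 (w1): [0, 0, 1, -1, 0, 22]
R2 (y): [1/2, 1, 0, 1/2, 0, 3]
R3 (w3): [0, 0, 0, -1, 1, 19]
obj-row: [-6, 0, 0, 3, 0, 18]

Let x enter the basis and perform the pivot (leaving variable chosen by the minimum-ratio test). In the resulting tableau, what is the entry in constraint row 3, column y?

0

Ratio test on column x — row 1: entry 0 ≤ 0; row 2: 3/(1/2) = 6; row 3: entry 0 ≤ 0. Minimum is 6 at row 2 (y leaves); pivot element 1/2.
Divide row 2 by 1/2; eliminate column x from the other rows.
Row 3 update in column y: 0 − 0·2 = 0.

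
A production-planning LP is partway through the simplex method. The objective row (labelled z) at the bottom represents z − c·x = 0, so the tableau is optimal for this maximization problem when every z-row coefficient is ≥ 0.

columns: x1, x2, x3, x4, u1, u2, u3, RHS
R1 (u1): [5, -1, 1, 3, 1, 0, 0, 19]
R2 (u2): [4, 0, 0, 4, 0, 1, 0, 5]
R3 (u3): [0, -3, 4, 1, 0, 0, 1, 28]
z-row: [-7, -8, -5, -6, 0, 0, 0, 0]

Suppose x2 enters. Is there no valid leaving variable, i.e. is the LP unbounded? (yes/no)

yes

Every constraint-row entry in column x2 is ≤ 0, so increasing x2 is unbounded.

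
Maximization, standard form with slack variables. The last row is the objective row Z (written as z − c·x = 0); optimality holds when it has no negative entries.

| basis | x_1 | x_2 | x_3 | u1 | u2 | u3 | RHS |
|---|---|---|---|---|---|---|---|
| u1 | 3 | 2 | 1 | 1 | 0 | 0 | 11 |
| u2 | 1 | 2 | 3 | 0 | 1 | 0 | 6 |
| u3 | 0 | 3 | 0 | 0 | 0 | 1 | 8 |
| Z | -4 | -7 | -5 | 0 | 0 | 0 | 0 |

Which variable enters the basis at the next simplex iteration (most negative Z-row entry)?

x_2

Negative Z-row entries: x_1: -4, x_2: -7, x_3: -5.
The most negative is -7 in column x_2, so x_2 enters.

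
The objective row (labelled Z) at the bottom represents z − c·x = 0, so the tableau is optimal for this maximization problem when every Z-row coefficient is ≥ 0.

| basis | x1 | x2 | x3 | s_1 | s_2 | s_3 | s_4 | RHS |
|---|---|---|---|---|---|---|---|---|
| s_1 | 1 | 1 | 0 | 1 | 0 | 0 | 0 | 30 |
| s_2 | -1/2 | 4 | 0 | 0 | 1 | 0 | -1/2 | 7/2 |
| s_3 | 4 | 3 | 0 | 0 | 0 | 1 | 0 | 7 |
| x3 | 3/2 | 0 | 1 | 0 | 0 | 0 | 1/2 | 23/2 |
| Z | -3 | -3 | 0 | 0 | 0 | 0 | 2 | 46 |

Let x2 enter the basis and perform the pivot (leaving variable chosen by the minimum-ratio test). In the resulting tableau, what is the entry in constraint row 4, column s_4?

1/2

Ratio test on column x2 — row 1: 30/1 = 30; row 2: (7/2)/4 = 7/8; row 3: 7/3 = 7/3; row 4: entry 0 ≤ 0. Minimum is 7/8 at row 2 (s_2 leaves); pivot element 4.
Divide row 2 by 4; eliminate column x2 from the other rows.
Row 4 update in column s_4: 1/2 − 0·(-1/8) = 1/2.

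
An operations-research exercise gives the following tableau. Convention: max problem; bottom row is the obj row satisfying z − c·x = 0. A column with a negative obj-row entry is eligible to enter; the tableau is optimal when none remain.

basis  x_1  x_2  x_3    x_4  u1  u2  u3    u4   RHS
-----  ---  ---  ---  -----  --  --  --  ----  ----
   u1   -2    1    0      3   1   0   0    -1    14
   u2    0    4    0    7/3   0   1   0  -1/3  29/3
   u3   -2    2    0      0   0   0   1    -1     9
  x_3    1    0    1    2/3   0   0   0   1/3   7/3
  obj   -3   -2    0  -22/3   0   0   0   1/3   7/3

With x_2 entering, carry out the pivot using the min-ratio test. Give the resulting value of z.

Ratio test on column x_2 — row 1: 14/1 = 14; row 2: (29/3)/4 = 29/12; row 3: 9/2 = 9/2; row 4: entry 0 ≤ 0. Minimum is 29/12 at row 2 (u2 leaves); pivot element 4.
Pivot on row 2; the obj-row RHS becomes 7/3 − (-2)·(29/12) = 43/6.

43/6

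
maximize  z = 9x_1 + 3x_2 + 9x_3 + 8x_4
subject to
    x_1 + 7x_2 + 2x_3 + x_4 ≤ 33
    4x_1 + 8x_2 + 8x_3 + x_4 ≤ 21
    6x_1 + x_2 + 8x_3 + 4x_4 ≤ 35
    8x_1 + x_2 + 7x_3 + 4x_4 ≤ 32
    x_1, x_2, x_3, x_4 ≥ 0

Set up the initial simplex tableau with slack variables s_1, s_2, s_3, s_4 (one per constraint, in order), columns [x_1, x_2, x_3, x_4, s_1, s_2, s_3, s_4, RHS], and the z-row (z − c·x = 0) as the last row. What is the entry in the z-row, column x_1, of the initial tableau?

The z-row carries the negated objective coefficients: the x_1 entry is -9.

-9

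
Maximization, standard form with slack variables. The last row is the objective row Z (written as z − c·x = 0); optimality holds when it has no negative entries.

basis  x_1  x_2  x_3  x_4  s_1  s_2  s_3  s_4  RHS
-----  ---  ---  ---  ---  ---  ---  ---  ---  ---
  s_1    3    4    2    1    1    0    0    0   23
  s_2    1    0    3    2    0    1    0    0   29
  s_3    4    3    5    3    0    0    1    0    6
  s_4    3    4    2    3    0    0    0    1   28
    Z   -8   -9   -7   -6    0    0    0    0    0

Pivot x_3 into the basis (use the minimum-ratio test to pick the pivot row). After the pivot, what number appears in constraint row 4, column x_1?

Ratio test on column x_3 — row 1: 23/2 = 23/2; row 2: 29/3 = 29/3; row 3: 6/5 = 6/5; row 4: 28/2 = 14. Minimum is 6/5 at row 3 (s_3 leaves); pivot element 5.
Divide row 3 by 5; eliminate column x_3 from the other rows.
Row 4 update in column x_1: 3 − 2·(4/5) = 7/5.

7/5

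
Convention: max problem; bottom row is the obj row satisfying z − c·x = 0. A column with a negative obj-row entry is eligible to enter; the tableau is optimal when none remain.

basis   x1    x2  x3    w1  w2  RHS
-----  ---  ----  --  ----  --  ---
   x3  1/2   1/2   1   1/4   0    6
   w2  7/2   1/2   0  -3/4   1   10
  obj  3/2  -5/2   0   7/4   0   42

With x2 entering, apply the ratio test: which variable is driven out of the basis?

x3

Column x2 entries and ratios — x3: 6/(1/2) = 12; w2: 10/(1/2) = 20.
Smallest ratio is 12 in the row of x3, so x3 leaves.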